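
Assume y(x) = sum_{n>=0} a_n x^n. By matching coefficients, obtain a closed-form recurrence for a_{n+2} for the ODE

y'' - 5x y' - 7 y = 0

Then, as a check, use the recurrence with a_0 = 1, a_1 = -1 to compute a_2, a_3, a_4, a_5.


Substitute y = sum_n a_n x^n.
y''(x) has coefficient (n+2)(n+1) a_{n+2} at x^n;
-5 x y'(x) has coefficient -5 n a_n at x^n (shift);
-7 y(x) has coefficient -7 a_n at x^n.
Matching x^n: (n+2)(n+1) a_{n+2} + (-5n - 7) a_n = 0.
Thus a_{n+2} = (5n + 7) / ((n+1)(n+2)) * a_n.

Check with a_0 = 1, a_1 = -1 (apply the recurrence for n = 0, 1, 2, 3): a_0 = 1, a_1 = -1, a_2 = 7/2, a_3 = -2, a_4 = 119/24, a_5 = -11/5.

a_(n+2) = (5n + 7) / ((n+1)(n+2)) * a_n; check: a_0 = 1, a_1 = -1, a_2 = 7/2, a_3 = -2, a_4 = 119/24, a_5 = -11/5


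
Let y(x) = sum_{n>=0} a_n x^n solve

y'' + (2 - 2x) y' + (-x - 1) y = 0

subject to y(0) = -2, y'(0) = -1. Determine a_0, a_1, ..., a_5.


Ansatz: y(x) = sum_{n>=0} a_n x^n, so y'(x) = sum_{n>=1} n a_n x^(n-1) and y''(x) = sum_{n>=2} n(n-1) a_n x^(n-2).
Substitute into P(x) y'' + Q(x) y' + R(x) y = 0 with P(x) = 1, Q(x) = 2 - 2x, R(x) = -x - 1, and match powers of x.
Initial conditions: a_0 = -2, a_1 = -1.
Setting the coefficient of each power of x to zero and solving order by order (substituting the coefficients already found):
  x^0: 2 a_2 + 2 a_1 - a_0 = 0  ->  2 a_2 = -2 a_1 + a_0 = 0  ->  a_2 = 0
  x^1: 6 a_3 + 4 a_2 - 3 a_1 - a_0 = 0  ->  6 a_3 = -4 a_2 + 3 a_1 + a_0 = -5  ->  a_3 = -5/6
  x^2: 12 a_4 + 6 a_3 - 5 a_2 - a_1 = 0  ->  12 a_4 = -6 a_3 + 5 a_2 + a_1 = 4  ->  a_4 = 1/3
  x^3: 20 a_5 + 8 a_4 - 7 a_3 - a_2 = 0  ->  20 a_5 = -8 a_4 + 7 a_3 + a_2 = -17/2  ->  a_5 = -17/40
Truncated series: y(x) = -2 - x - (5/6) x^3 + (1/3) x^4 - (17/40) x^5 + O(x^6).

a_0 = -2; a_1 = -1; a_2 = 0; a_3 = -5/6; a_4 = 1/3; a_5 = -17/40


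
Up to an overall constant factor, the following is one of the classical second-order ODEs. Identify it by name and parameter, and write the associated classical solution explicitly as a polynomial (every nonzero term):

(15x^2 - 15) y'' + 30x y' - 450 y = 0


All three coefficients share the factor -15; dividing through by -15 gives  (1 - x^2) y'' - 2x y' + 30 y = 0.
This matches the Legendre equation (1 - x^2) y'' - 2x y' + n(n+1) y = 0 (note the -2x y' term) with n(n+1) = 30, so n = 5; the polynomial solution is P_5(x).
With y = sum_k a_k x^k, matching x^k gives (k+2)(k+1) a_{k+2} = [k(k+1) - n(n+1)] a_k = (k - 5)(k + 6) a_k. The right side vanishes at k = 5, so the series with the parity of 5 terminates at degree 5.
Standard normalization (P_n(1) = 1): leading coefficient (2n)!/(2^n (n!)^2) = 3628800/(32*14400) = 63/8, so a_5 = 63/8. Work downward with a_k = (k+1)(k+2) a_{k+2} / ((k - 5)(k + 6)):
  a_3 = (4)(5)(63/8) / ((3 - 5)(3 + 6)) = (315/2)/(-18) = -35/4
  a_1 = (2)(3)(-35/4) / ((1 - 5)(1 + 6)) = (-105/2)/(-28) = 15/8
Hence P_5(x) = 63 x^5/8 - 35 x^3/4 + 15 x/8.

P_5(x); series = 63 x^5/8 - 35 x^3/4 + 15 x/8


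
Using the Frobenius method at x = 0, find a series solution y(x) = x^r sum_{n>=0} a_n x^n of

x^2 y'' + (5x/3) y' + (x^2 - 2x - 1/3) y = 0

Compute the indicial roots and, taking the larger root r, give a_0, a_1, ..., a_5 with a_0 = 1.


Write in Frobenius form y'' + (p(x)/x) y' + (q(x)/x^2) y = 0:
  p(x) = 5/3,  q(x) = x^2 - 2x - 1/3.
Indicial equation: r(r-1) + (5/3) r + (-1/3) = 0 -> roots r_1 = 1/3, r_2 = -1.
Take r = r_1 = 1/3. Let y(x) = x^r sum_{n>=0} a_n x^n with a_0 = 1.
Substitute y = x^r sum a_n x^n and match x^{r+n}. The recurrence is
  D(n) a_n - 2 a_{n-1} + 1 a_{n-2} = 0,  where D(n) = (r+n)(r+n-1) + (5/3)(r+n) + (-1/3).
  a_n = [2 a_{n-1} - 1 a_{n-2}] / D(n).
Since the indicial polynomial factors as (r - r_1)(r - r_2), D(n) = (r_1 + n - r_1)(r_1 + n - r_2) = n(n + 4/3).
Evaluating step by step (a_0 = 1):
  n = 1: D(1) = 1(1 + 4/3) = 7/3; numerator = 2(1) = 2; a_1 = (2)/(7/3) = 6/7
  n = 2: D(2) = 2(2 + 4/3) = 20/3; numerator = 2(6/7) - 1(1) = 5/7; a_2 = (5/7)/(20/3) = 3/28
  n = 3: D(3) = 3(3 + 4/3) = 13; numerator = 2(3/28) - 1(6/7) = -9/14; a_3 = (-9/14)/(13) = -9/182
  n = 4: D(4) = 4(4 + 4/3) = 64/3; numerator = 2(-9/182) - 1(3/28) = -75/364; a_4 = (-75/364)/(64/3) = -225/23296
  n = 5: D(5) = 5(5 + 4/3) = 95/3; numerator = 2(-225/23296) - 1(-9/182) = 27/896; a_5 = (27/896)/(95/3) = 81/85120

r = 1/3; a_0 = 1; a_1 = 6/7; a_2 = 3/28; a_3 = -9/182; a_4 = -225/23296; a_5 = 81/85120


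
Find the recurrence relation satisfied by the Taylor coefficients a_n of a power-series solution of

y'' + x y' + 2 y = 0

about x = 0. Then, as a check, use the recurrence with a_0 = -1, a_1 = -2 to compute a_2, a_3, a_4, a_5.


Substitute y = sum_n a_n x^n.
y''(x) has coefficient (n+2)(n+1) a_{n+2} at x^n;
x y'(x) has coefficient n a_n at x^n (shift);
2 y(x) has coefficient 2 a_n at x^n.
Matching x^n: (n+2)(n+1) a_{n+2} + (n + 2) a_n = 0.
Thus a_{n+2} = (-n - 2) / ((n+1)(n+2)) * a_n.

Check with a_0 = -1, a_1 = -2 (apply the recurrence for n = 0, 1, 2, 3): a_0 = -1, a_1 = -2, a_2 = 1, a_3 = 1, a_4 = -1/3, a_5 = -1/4.

a_(n+2) = (-n - 2) / ((n+1)(n+2)) * a_n; check: a_0 = -1, a_1 = -2, a_2 = 1, a_3 = 1, a_4 = -1/3, a_5 = -1/4


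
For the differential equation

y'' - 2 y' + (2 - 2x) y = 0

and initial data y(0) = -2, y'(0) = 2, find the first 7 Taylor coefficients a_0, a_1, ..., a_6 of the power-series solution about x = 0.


Ansatz: y(x) = sum_{n>=0} a_n x^n, so y'(x) = sum_{n>=1} n a_n x^(n-1) and y''(x) = sum_{n>=2} n(n-1) a_n x^(n-2).
Substitute into P(x) y'' + Q(x) y' + R(x) y = 0 with P(x) = 1, Q(x) = -2, R(x) = 2 - 2x, and match powers of x.
Initial conditions: a_0 = -2, a_1 = 2.
Setting the coefficient of each power of x to zero and solving order by order (substituting the coefficients already found):
  x^0: 2 a_2 - 2 a_1 + 2 a_0 = 0  ->  2 a_2 = 2 a_1 - 2 a_0 = 8  ->  a_2 = 4
  x^1: 6 a_3 - 4 a_2 + 2 a_1 - 2 a_0 = 0  ->  6 a_3 = 4 a_2 - 2 a_1 + 2 a_0 = 8  ->  a_3 = 4/3
  x^2: 12 a_4 - 6 a_3 + 2 a_2 - 2 a_1 = 0  ->  12 a_4 = 6 a_3 - 2 a_2 + 2 a_1 = 4  ->  a_4 = 1/3
  x^3: 20 a_5 - 8 a_4 + 2 a_3 - 2 a_2 = 0  ->  20 a_5 = 8 a_4 - 2 a_3 + 2 a_2 = 8  ->  a_5 = 2/5
  x^4: 30 a_6 - 10 a_5 + 2 a_4 - 2 a_3 = 0  ->  30 a_6 = 10 a_5 - 2 a_4 + 2 a_3 = 6  ->  a_6 = 1/5
Truncated series: y(x) = -2 + 2 x + 4 x^2 + (4/3) x^3 + (1/3) x^4 + (2/5) x^5 + (1/5) x^6 + O(x^7).

a_0 = -2; a_1 = 2; a_2 = 4; a_3 = 4/3; a_4 = 1/3; a_5 = 2/5; a_6 = 1/5


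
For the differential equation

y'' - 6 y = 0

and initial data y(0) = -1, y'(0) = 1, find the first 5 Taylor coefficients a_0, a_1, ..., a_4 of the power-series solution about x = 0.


Ansatz: y(x) = sum_{n>=0} a_n x^n, so y'(x) = sum_{n>=1} n a_n x^(n-1) and y''(x) = sum_{n>=2} n(n-1) a_n x^(n-2).
Substitute into P(x) y'' + Q(x) y' + R(x) y = 0 with P(x) = 1, Q(x) = 0, R(x) = -6, and match powers of x.
Initial conditions: a_0 = -1, a_1 = 1.
Setting the coefficient of each power of x to zero and solving order by order (substituting the coefficients already found):
  x^0: 2 a_2 - 6 a_0 = 0  ->  2 a_2 = 6 a_0 = -6  ->  a_2 = -3
  x^1: 6 a_3 - 6 a_1 = 0  ->  6 a_3 = 6 a_1 = 6  ->  a_3 = 1
  x^2: 12 a_4 - 6 a_2 = 0  ->  12 a_4 = 6 a_2 = -18  ->  a_4 = -3/2
Truncated series: y(x) = -1 + x - 3 x^2 + x^3 - (3/2) x^4 + O(x^5).

a_0 = -1; a_1 = 1; a_2 = -3; a_3 = 1; a_4 = -3/2


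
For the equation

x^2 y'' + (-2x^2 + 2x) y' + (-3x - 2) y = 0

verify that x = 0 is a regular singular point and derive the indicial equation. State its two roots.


Divide by x^2 to reach normal form y'' + P_1(x) y' + P_2(x) y = 0 with P_1(x) = -2 + 2/x and P_2(x) = -3/x - 2/x^2.
x = 0 is a singular point because the y'-coefficient -2 + 2/x has a pole at x = 0 and the y-coefficient -3/x - 2/x^2 has a pole at x = 0.
It is a regular singular point because x P_1(x) = p(x) = 2 - 2x and x^2 P_2(x) = q(x) = -3x - 2 are polynomials, hence analytic at x = 0.
p(0) = 2,  q(0) = -2.
Indicial equation: r(r-1) + p(0) r + q(0) = 0, i.e. r^2 + (p(0) - 1) r + q(0) = 0, i.e. r^2 + 1 r - 2 = 0.
Discriminant: (1)^2 - 4(-2) = 9, so r = (-1 ± 3)/2.
Solving: r_1 = 1, r_2 = -2.

indicial: r^2 + 1 r - 2 = 0; roots r_1 = 1, r_2 = -2


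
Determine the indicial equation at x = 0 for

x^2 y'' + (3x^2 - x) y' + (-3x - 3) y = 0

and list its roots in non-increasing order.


Divide by x^2 to reach normal form y'' + P_1(x) y' + P_2(x) y = 0 with P_1(x) = 3 - 1/x and P_2(x) = -3/x - 3/x^2.
x = 0 is a singular point because the y'-coefficient 3 - 1/x has a pole at x = 0 and the y-coefficient -3/x - 3/x^2 has a pole at x = 0.
It is a regular singular point because x P_1(x) = p(x) = 3x - 1 and x^2 P_2(x) = q(x) = -3x - 3 are polynomials, hence analytic at x = 0.
p(0) = -1,  q(0) = -3.
Indicial equation: r(r-1) + p(0) r + q(0) = 0, i.e. r^2 + (p(0) - 1) r + q(0) = 0, i.e. r^2 - 2 r - 3 = 0.
Discriminant: (-2)^2 - 4(-3) = 16, so r = (2 ± 4)/2.
Solving: r_1 = 3, r_2 = -1.

indicial: r^2 - 2 r - 3 = 0; roots r_1 = 3, r_2 = -1


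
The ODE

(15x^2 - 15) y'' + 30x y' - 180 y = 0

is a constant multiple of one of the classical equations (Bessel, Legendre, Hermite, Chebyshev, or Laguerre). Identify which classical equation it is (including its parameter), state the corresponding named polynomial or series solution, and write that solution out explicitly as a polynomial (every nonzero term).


All three coefficients share the factor -15; dividing through by -15 gives  (1 - x^2) y'' - 2x y' + 12 y = 0.
This matches the Legendre equation (1 - x^2) y'' - 2x y' + n(n+1) y = 0 (note the -2x y' term) with n(n+1) = 12, so n = 3; the polynomial solution is P_3(x).
With y = sum_k a_k x^k, matching x^k gives (k+2)(k+1) a_{k+2} = [k(k+1) - n(n+1)] a_k = (k - 3)(k + 4) a_k. The right side vanishes at k = 3, so the series with the parity of 3 terminates at degree 3.
Standard normalization (P_n(1) = 1): leading coefficient (2n)!/(2^n (n!)^2) = 720/(8*36) = 5/2, so a_3 = 5/2. Work downward with a_k = (k+1)(k+2) a_{k+2} / ((k - 3)(k + 4)):
  a_1 = (2)(3)(5/2) / ((1 - 3)(1 + 4)) = 15/(-10) = -3/2
Hence P_3(x) = 5 x^3/2 - 3 x/2.

P_3(x); series = 5 x^3/2 - 3 x/2


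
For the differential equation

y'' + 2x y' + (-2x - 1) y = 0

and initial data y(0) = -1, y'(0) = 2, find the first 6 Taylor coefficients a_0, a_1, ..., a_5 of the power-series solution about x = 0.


Ansatz: y(x) = sum_{n>=0} a_n x^n, so y'(x) = sum_{n>=1} n a_n x^(n-1) and y''(x) = sum_{n>=2} n(n-1) a_n x^(n-2).
Substitute into P(x) y'' + Q(x) y' + R(x) y = 0 with P(x) = 1, Q(x) = 2x, R(x) = -2x - 1, and match powers of x.
Initial conditions: a_0 = -1, a_1 = 2.
Setting the coefficient of each power of x to zero and solving order by order (substituting the coefficients already found):
  x^0: 2 a_2 - a_0 = 0  ->  2 a_2 = a_0 = -1  ->  a_2 = -1/2
  x^1: 6 a_3 + a_1 - 2 a_0 = 0  ->  6 a_3 = -a_1 + 2 a_0 = -4  ->  a_3 = -2/3
  x^2: 12 a_4 + 3 a_2 - 2 a_1 = 0  ->  12 a_4 = -3 a_2 + 2 a_1 = 11/2  ->  a_4 = 11/24
  x^3: 20 a_5 + 5 a_3 - 2 a_2 = 0  ->  20 a_5 = -5 a_3 + 2 a_2 = 7/3  ->  a_5 = 7/60
Truncated series: y(x) = -1 + 2 x - (1/2) x^2 - (2/3) x^3 + (11/24) x^4 + (7/60) x^5 + O(x^6).

a_0 = -1; a_1 = 2; a_2 = -1/2; a_3 = -2/3; a_4 = 11/24; a_5 = 7/60


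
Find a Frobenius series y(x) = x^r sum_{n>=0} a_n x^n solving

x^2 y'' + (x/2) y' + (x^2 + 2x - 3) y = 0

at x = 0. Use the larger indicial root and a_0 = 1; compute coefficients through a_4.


Write in Frobenius form y'' + (p(x)/x) y' + (q(x)/x^2) y = 0:
  p(x) = 1/2,  q(x) = x^2 + 2x - 3.
Indicial equation: r(r-1) + (1/2) r + (-3) = 0 -> roots r_1 = 2, r_2 = -3/2.
Take r = r_1 = 2. Let y(x) = x^r sum_{n>=0} a_n x^n with a_0 = 1.
Substitute y = x^r sum a_n x^n and match x^{r+n}. The recurrence is
  D(n) a_n + 2 a_{n-1} + 1 a_{n-2} = 0,  where D(n) = (r+n)(r+n-1) + (1/2)(r+n) + (-3).
  a_n = [-2 a_{n-1} - 1 a_{n-2}] / D(n).
Since the indicial polynomial factors as (r - r_1)(r - r_2), D(n) = (r_1 + n - r_1)(r_1 + n - r_2) = n(n + 7/2).
Evaluating step by step (a_0 = 1):
  n = 1: D(1) = 1(1 + 7/2) = 9/2; numerator = -2(1) = -2; a_1 = (-2)/(9/2) = -4/9
  n = 2: D(2) = 2(2 + 7/2) = 11; numerator = -2(-4/9) - 1(1) = -1/9; a_2 = (-1/9)/(11) = -1/99
  n = 3: D(3) = 3(3 + 7/2) = 39/2; numerator = -2(-1/99) - 1(-4/9) = 46/99; a_3 = (46/99)/(39/2) = 92/3861
  n = 4: D(4) = 4(4 + 7/2) = 30; numerator = -2(92/3861) - 1(-1/99) = -145/3861; a_4 = (-145/3861)/(30) = -29/23166

r = 2; a_0 = 1; a_1 = -4/9; a_2 = -1/99; a_3 = 92/3861; a_4 = -29/23166


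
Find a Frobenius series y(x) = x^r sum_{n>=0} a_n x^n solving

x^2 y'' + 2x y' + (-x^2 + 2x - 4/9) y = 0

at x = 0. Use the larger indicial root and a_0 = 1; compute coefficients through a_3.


Write in Frobenius form y'' + (p(x)/x) y' + (q(x)/x^2) y = 0:
  p(x) = 2,  q(x) = -x^2 + 2x - 4/9.
Indicial equation: r(r-1) + (2) r + (-4/9) = 0 -> roots r_1 = 1/3, r_2 = -4/3.
Take r = r_1 = 1/3. Let y(x) = x^r sum_{n>=0} a_n x^n with a_0 = 1.
Substitute y = x^r sum a_n x^n and match x^{r+n}. The recurrence is
  D(n) a_n + 2 a_{n-1} - 1 a_{n-2} = 0,  where D(n) = (r+n)(r+n-1) + (2)(r+n) + (-4/9).
  a_n = [-2 a_{n-1} + 1 a_{n-2}] / D(n).
Since the indicial polynomial factors as (r - r_1)(r - r_2), D(n) = (r_1 + n - r_1)(r_1 + n - r_2) = n(n + 5/3).
Evaluating step by step (a_0 = 1):
  n = 1: D(1) = 1(1 + 5/3) = 8/3; numerator = -2(1) = -2; a_1 = (-2)/(8/3) = -3/4
  n = 2: D(2) = 2(2 + 5/3) = 22/3; numerator = -2(-3/4) + 1(1) = 5/2; a_2 = (5/2)/(22/3) = 15/44
  n = 3: D(3) = 3(3 + 5/3) = 14; numerator = -2(15/44) + 1(-3/4) = -63/44; a_3 = (-63/44)/(14) = -9/88

r = 1/3; a_0 = 1; a_1 = -3/4; a_2 = 15/44; a_3 = -9/88


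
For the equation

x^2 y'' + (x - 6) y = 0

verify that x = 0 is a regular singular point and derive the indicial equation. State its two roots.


Divide by x^2 to reach normal form y'' + P_1(x) y' + P_2(x) y = 0 with P_1(x) = 0 and P_2(x) = 1/x - 6/x^2.
x = 0 is a singular point because the y-coefficient 1/x - 6/x^2 has a pole at x = 0.
It is a regular singular point because x P_1(x) = p(x) = 0 and x^2 P_2(x) = q(x) = x - 6 are polynomials, hence analytic at x = 0.
p(0) = 0,  q(0) = -6.
Indicial equation: r(r-1) + p(0) r + q(0) = 0, i.e. r^2 + (p(0) - 1) r + q(0) = 0, i.e. r^2 - 1 r - 6 = 0.
Discriminant: (-1)^2 - 4(-6) = 25, so r = (1 ± 5)/2.
Solving: r_1 = 3, r_2 = -2.

indicial: r^2 - 1 r - 6 = 0; roots r_1 = 3, r_2 = -2


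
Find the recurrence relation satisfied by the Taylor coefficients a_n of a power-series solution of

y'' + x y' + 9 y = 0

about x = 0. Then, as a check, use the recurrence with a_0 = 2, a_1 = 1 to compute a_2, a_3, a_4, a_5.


Substitute y = sum_n a_n x^n.
y''(x) has coefficient (n+2)(n+1) a_{n+2} at x^n;
x y'(x) has coefficient n a_n at x^n (shift);
9 y(x) has coefficient 9 a_n at x^n.
Matching x^n: (n+2)(n+1) a_{n+2} + (n + 9) a_n = 0.
Thus a_{n+2} = (-n - 9) / ((n+1)(n+2)) * a_n.

Check with a_0 = 2, a_1 = 1 (apply the recurrence for n = 0, 1, 2, 3): a_0 = 2, a_1 = 1, a_2 = -9, a_3 = -5/3, a_4 = 33/4, a_5 = 1.

a_(n+2) = (-n - 9) / ((n+1)(n+2)) * a_n; check: a_0 = 2, a_1 = 1, a_2 = -9, a_3 = -5/3, a_4 = 33/4, a_5 = 1


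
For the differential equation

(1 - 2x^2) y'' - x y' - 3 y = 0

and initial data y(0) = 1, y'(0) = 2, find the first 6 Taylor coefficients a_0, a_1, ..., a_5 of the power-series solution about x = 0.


Ansatz: y(x) = sum_{n>=0} a_n x^n, so y'(x) = sum_{n>=1} n a_n x^(n-1) and y''(x) = sum_{n>=2} n(n-1) a_n x^(n-2).
Substitute into P(x) y'' + Q(x) y' + R(x) y = 0 with P(x) = 1 - 2x^2, Q(x) = -x, R(x) = -3, and match powers of x.
Initial conditions: a_0 = 1, a_1 = 2.
Setting the coefficient of each power of x to zero and solving order by order (substituting the coefficients already found):
  x^0: 2 a_2 - 3 a_0 = 0  ->  2 a_2 = 3 a_0 = 3  ->  a_2 = 3/2
  x^1: 6 a_3 - 4 a_1 = 0  ->  6 a_3 = 4 a_1 = 8  ->  a_3 = 4/3
  x^2: 12 a_4 - 9 a_2 = 0  ->  12 a_4 = 9 a_2 = 27/2  ->  a_4 = 9/8
  x^3: 20 a_5 - 18 a_3 = 0  ->  20 a_5 = 18 a_3 = 24  ->  a_5 = 6/5
Truncated series: y(x) = 1 + 2 x + (3/2) x^2 + (4/3) x^3 + (9/8) x^4 + (6/5) x^5 + O(x^6).

a_0 = 1; a_1 = 2; a_2 = 3/2; a_3 = 4/3; a_4 = 9/8; a_5 = 6/5


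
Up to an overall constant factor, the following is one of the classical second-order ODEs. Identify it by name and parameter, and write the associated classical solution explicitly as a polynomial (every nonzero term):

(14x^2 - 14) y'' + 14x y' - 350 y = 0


All three coefficients share the factor -14; dividing through by -14 gives  (1 - x^2) y'' - x y' + 25 y = 0.
This matches the Chebyshev equation (1 - x^2) y'' - x y' + n^2 y = 0 (note the -x y' term, not -2x y') with n^2 = 25, so n = 5; the polynomial solution is T_5(x).
With y = sum_k a_k x^k, matching x^k gives (k+2)(k+1) a_{k+2} = (k^2 - n^2) a_k = (k - 5)(k + 5) a_k. The right side vanishes at k = 5, so the series with the parity of 5 terminates at degree 5.
Standard normalization: leading coefficient of T_n is 2^(n-1), so a_5 = 2^4 = 16. Work downward with a_k = (k+1)(k+2) a_{k+2} / ((k - 5)(k + 5)):
  a_3 = (4)(5)(16) / ((3 - 5)(3 + 5)) = 320/(-16) = -20
  a_1 = (2)(3)(-20) / ((1 - 5)(1 + 5)) = -120/(-24) = 5
Hence T_5(x) = 16 x^5 - 20 x^3 + 5 x.

T_5(x); series = 16 x^5 - 20 x^3 + 5 x


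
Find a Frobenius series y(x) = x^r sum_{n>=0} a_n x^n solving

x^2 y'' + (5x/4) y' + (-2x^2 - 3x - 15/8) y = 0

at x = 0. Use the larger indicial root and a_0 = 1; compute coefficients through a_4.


Write in Frobenius form y'' + (p(x)/x) y' + (q(x)/x^2) y = 0:
  p(x) = 5/4,  q(x) = -2x^2 - 3x - 15/8.
Indicial equation: r(r-1) + (5/4) r + (-15/8) = 0 -> roots r_1 = 5/4, r_2 = -3/2.
Take r = r_1 = 5/4. Let y(x) = x^r sum_{n>=0} a_n x^n with a_0 = 1.
Substitute y = x^r sum a_n x^n and match x^{r+n}. The recurrence is
  D(n) a_n - 3 a_{n-1} - 2 a_{n-2} = 0,  where D(n) = (r+n)(r+n-1) + (5/4)(r+n) + (-15/8).
  a_n = [3 a_{n-1} + 2 a_{n-2}] / D(n).
Since the indicial polynomial factors as (r - r_1)(r - r_2), D(n) = (r_1 + n - r_1)(r_1 + n - r_2) = n(n + 11/4).
Evaluating step by step (a_0 = 1):
  n = 1: D(1) = 1(1 + 11/4) = 15/4; numerator = 3(1) = 3; a_1 = (3)/(15/4) = 4/5
  n = 2: D(2) = 2(2 + 11/4) = 19/2; numerator = 3(4/5) + 2(1) = 22/5; a_2 = (22/5)/(19/2) = 44/95
  n = 3: D(3) = 3(3 + 11/4) = 69/4; numerator = 3(44/95) + 2(4/5) = 284/95; a_3 = (284/95)/(69/4) = 1136/6555
  n = 4: D(4) = 4(4 + 11/4) = 27; numerator = 3(1136/6555) + 2(44/95) = 632/437; a_4 = (632/437)/(27) = 632/11799

r = 5/4; a_0 = 1; a_1 = 4/5; a_2 = 44/95; a_3 = 1136/6555; a_4 = 632/11799


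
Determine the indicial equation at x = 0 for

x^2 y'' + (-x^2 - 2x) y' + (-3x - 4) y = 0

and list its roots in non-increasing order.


Divide by x^2 to reach normal form y'' + P_1(x) y' + P_2(x) y = 0 with P_1(x) = -1 - 2/x and P_2(x) = -3/x - 4/x^2.
x = 0 is a singular point because the y'-coefficient -1 - 2/x has a pole at x = 0 and the y-coefficient -3/x - 4/x^2 has a pole at x = 0.
It is a regular singular point because x P_1(x) = p(x) = -x - 2 and x^2 P_2(x) = q(x) = -3x - 4 are polynomials, hence analytic at x = 0.
p(0) = -2,  q(0) = -4.
Indicial equation: r(r-1) + p(0) r + q(0) = 0, i.e. r^2 + (p(0) - 1) r + q(0) = 0, i.e. r^2 - 3 r - 4 = 0.
Discriminant: (-3)^2 - 4(-4) = 25, so r = (3 ± 5)/2.
Solving: r_1 = 4, r_2 = -1.

indicial: r^2 - 3 r - 4 = 0; roots r_1 = 4, r_2 = -1


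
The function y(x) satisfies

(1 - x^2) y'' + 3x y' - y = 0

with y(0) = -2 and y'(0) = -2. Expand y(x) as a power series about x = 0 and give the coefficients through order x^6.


Ansatz: y(x) = sum_{n>=0} a_n x^n, so y'(x) = sum_{n>=1} n a_n x^(n-1) and y''(x) = sum_{n>=2} n(n-1) a_n x^(n-2).
Substitute into P(x) y'' + Q(x) y' + R(x) y = 0 with P(x) = 1 - x^2, Q(x) = 3x, R(x) = -1, and match powers of x.
Initial conditions: a_0 = -2, a_1 = -2.
Setting the coefficient of each power of x to zero and solving order by order (substituting the coefficients already found):
  x^0: 2 a_2 - a_0 = 0  ->  2 a_2 = a_0 = -2  ->  a_2 = -1
  x^1: 6 a_3 + 2 a_1 = 0  ->  6 a_3 = -2 a_1 = 4  ->  a_3 = 2/3
  x^2: 12 a_4 + 3 a_2 = 0  ->  12 a_4 = -3 a_2 = 3  ->  a_4 = 1/4
  x^3: 20 a_5 + 2 a_3 = 0  ->  20 a_5 = -2 a_3 = -4/3  ->  a_5 = -1/15
  x^4: 30 a_6 - a_4 = 0  ->  30 a_6 = a_4 = 1/4  ->  a_6 = 1/120
Truncated series: y(x) = -2 - 2 x - x^2 + (2/3) x^3 + (1/4) x^4 - (1/15) x^5 + (1/120) x^6 + O(x^7).

a_0 = -2; a_1 = -2; a_2 = -1; a_3 = 2/3; a_4 = 1/4; a_5 = -1/15; a_6 = 1/120


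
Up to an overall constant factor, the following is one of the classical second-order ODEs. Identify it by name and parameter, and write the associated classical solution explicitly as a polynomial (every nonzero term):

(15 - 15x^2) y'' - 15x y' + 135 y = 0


All three coefficients share the factor 15; dividing through by 15 gives  (1 - x^2) y'' - x y' + 9 y = 0.
This matches the Chebyshev equation (1 - x^2) y'' - x y' + n^2 y = 0 (note the -x y' term, not -2x y') with n^2 = 9, so n = 3; the polynomial solution is T_3(x).
With y = sum_k a_k x^k, matching x^k gives (k+2)(k+1) a_{k+2} = (k^2 - n^2) a_k = (k - 3)(k + 3) a_k. The right side vanishes at k = 3, so the series with the parity of 3 terminates at degree 3.
Standard normalization: leading coefficient of T_n is 2^(n-1), so a_3 = 2^2 = 4. Work downward with a_k = (k+1)(k+2) a_{k+2} / ((k - 3)(k + 3)):
  a_1 = (2)(3)(4) / ((1 - 3)(1 + 3)) = 24/(-8) = -3
Hence T_3(x) = 4 x^3 - 3 x.

T_3(x); series = 4 x^3 - 3 x


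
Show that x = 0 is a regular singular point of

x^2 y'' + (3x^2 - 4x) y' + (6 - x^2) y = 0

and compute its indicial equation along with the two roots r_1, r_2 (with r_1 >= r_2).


Divide by x^2 to reach normal form y'' + P_1(x) y' + P_2(x) y = 0 with P_1(x) = 3 - 4/x and P_2(x) = -1 + 6/x^2.
x = 0 is a singular point because the y'-coefficient 3 - 4/x has a pole at x = 0 and the y-coefficient -1 + 6/x^2 has a pole at x = 0.
It is a regular singular point because x P_1(x) = p(x) = 3x - 4 and x^2 P_2(x) = q(x) = 6 - x^2 are polynomials, hence analytic at x = 0.
p(0) = -4,  q(0) = 6.
Indicial equation: r(r-1) + p(0) r + q(0) = 0, i.e. r^2 + (p(0) - 1) r + q(0) = 0, i.e. r^2 - 5 r + 6 = 0.
Discriminant: (-5)^2 - 4(6) = 1, so r = (5 ± 1)/2.
Solving: r_1 = 3, r_2 = 2.

indicial: r^2 - 5 r + 6 = 0; roots r_1 = 3, r_2 = 2


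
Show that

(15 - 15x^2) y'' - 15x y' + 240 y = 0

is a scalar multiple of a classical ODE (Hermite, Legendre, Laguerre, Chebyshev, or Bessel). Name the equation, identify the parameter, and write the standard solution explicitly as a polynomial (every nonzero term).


All three coefficients share the factor 15; dividing through by 15 gives  (1 - x^2) y'' - x y' + 16 y = 0.
This matches the Chebyshev equation (1 - x^2) y'' - x y' + n^2 y = 0 (note the -x y' term, not -2x y') with n^2 = 16, so n = 4; the polynomial solution is T_4(x).
With y = sum_k a_k x^k, matching x^k gives (k+2)(k+1) a_{k+2} = (k^2 - n^2) a_k = (k - 4)(k + 4) a_k. The right side vanishes at k = 4, so the series with the parity of 4 terminates at degree 4.
Standard normalization: leading coefficient of T_n is 2^(n-1), so a_4 = 2^3 = 8. Work downward with a_k = (k+1)(k+2) a_{k+2} / ((k - 4)(k + 4)):
  a_2 = (3)(4)(8) / ((2 - 4)(2 + 4)) = 96/(-12) = -8
  a_0 = (1)(2)(-8) / ((0 - 4)(0 + 4)) = -16/(-16) = 1
Hence T_4(x) = 8 x^4 - 8 x^2 + 1.

T_4(x); series = 8 x^4 - 8 x^2 + 1


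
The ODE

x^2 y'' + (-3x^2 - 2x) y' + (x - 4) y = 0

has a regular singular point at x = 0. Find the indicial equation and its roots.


Divide by x^2 to reach normal form y'' + P_1(x) y' + P_2(x) y = 0 with P_1(x) = -3 - 2/x and P_2(x) = 1/x - 4/x^2.
x = 0 is a singular point because the y'-coefficient -3 - 2/x has a pole at x = 0 and the y-coefficient 1/x - 4/x^2 has a pole at x = 0.
It is a regular singular point because x P_1(x) = p(x) = -3x - 2 and x^2 P_2(x) = q(x) = x - 4 are polynomials, hence analytic at x = 0.
p(0) = -2,  q(0) = -4.
Indicial equation: r(r-1) + p(0) r + q(0) = 0, i.e. r^2 + (p(0) - 1) r + q(0) = 0, i.e. r^2 - 3 r - 4 = 0.
Discriminant: (-3)^2 - 4(-4) = 25, so r = (3 ± 5)/2.
Solving: r_1 = 4, r_2 = -1.

indicial: r^2 - 3 r - 4 = 0; roots r_1 = 4, r_2 = -1


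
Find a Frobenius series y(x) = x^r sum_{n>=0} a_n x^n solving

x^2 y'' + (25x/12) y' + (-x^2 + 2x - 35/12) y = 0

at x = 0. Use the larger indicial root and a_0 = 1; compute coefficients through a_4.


Write in Frobenius form y'' + (p(x)/x) y' + (q(x)/x^2) y = 0:
  p(x) = 25/12,  q(x) = -x^2 + 2x - 35/12.
Indicial equation: r(r-1) + (25/12) r + (-35/12) = 0 -> roots r_1 = 5/4, r_2 = -7/3.
Take r = r_1 = 5/4. Let y(x) = x^r sum_{n>=0} a_n x^n with a_0 = 1.
Substitute y = x^r sum a_n x^n and match x^{r+n}. The recurrence is
  D(n) a_n + 2 a_{n-1} - 1 a_{n-2} = 0,  where D(n) = (r+n)(r+n-1) + (25/12)(r+n) + (-35/12).
  a_n = [-2 a_{n-1} + 1 a_{n-2}] / D(n).
Since the indicial polynomial factors as (r - r_1)(r - r_2), D(n) = (r_1 + n - r_1)(r_1 + n - r_2) = n(n + 43/12).
Evaluating step by step (a_0 = 1):
  n = 1: D(1) = 1(1 + 43/12) = 55/12; numerator = -2(1) = -2; a_1 = (-2)/(55/12) = -24/55
  n = 2: D(2) = 2(2 + 43/12) = 67/6; numerator = -2(-24/55) + 1(1) = 103/55; a_2 = (103/55)/(67/6) = 618/3685
  n = 3: D(3) = 3(3 + 43/12) = 79/4; numerator = -2(618/3685) + 1(-24/55) = -2844/3685; a_3 = (-2844/3685)/(79/4) = -144/3685
  n = 4: D(4) = 4(4 + 43/12) = 91/3; numerator = -2(-144/3685) + 1(618/3685) = 906/3685; a_4 = (906/3685)/(91/3) = 2718/335335

r = 5/4; a_0 = 1; a_1 = -24/55; a_2 = 618/3685; a_3 = -144/3685; a_4 = 2718/335335


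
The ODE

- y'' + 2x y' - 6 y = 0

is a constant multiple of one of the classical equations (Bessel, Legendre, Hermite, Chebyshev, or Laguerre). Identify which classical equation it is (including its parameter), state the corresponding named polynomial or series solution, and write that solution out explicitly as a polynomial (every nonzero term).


All three coefficients share the factor -1; dividing through by -1 gives  y'' - 2x y' + 6 y = 0.
This matches the Hermite equation y'' - 2x y' + 2n y = 0 with 2n = 6, so n = 3; the polynomial solution is H_3(x).
With y = sum_k a_k x^k, matching x^k gives (k+2)(k+1) a_{k+2} = 2(k - n) a_k = 2(k - 3) a_k. The right side vanishes at k = 3, so the series with the parity of 3 terminates at degree 3.
Standard normalization: leading coefficient of H_n is 2^n, so a_3 = 2^3 = 8. Work downward with a_k = (k+1)(k+2) a_{k+2} / (2(k - n)):
  a_1 = (2)(3)(8) / (2(1 - 3)) = 48/(-4) = -12
Hence H_3(x) = 8 x^3 - 12 x.

H_3(x); series = 8 x^3 - 12 x


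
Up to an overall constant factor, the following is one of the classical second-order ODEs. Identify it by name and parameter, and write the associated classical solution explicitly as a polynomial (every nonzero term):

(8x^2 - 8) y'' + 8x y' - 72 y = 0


All three coefficients share the factor -8; dividing through by -8 gives  (1 - x^2) y'' - x y' + 9 y = 0.
This matches the Chebyshev equation (1 - x^2) y'' - x y' + n^2 y = 0 (note the -x y' term, not -2x y') with n^2 = 9, so n = 3; the polynomial solution is T_3(x).
With y = sum_k a_k x^k, matching x^k gives (k+2)(k+1) a_{k+2} = (k^2 - n^2) a_k = (k - 3)(k + 3) a_k. The right side vanishes at k = 3, so the series with the parity of 3 terminates at degree 3.
Standard normalization: leading coefficient of T_n is 2^(n-1), so a_3 = 2^2 = 4. Work downward with a_k = (k+1)(k+2) a_{k+2} / ((k - 3)(k + 3)):
  a_1 = (2)(3)(4) / ((1 - 3)(1 + 3)) = 24/(-8) = -3
Hence T_3(x) = 4 x^3 - 3 x.

T_3(x); series = 4 x^3 - 3 x


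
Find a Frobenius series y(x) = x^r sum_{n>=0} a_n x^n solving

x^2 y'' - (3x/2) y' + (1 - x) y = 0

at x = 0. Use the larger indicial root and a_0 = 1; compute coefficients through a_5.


Write in Frobenius form y'' + (p(x)/x) y' + (q(x)/x^2) y = 0:
  p(x) = -3/2,  q(x) = 1 - x.
Indicial equation: r(r-1) + (-3/2) r + (1) = 0 -> roots r_1 = 2, r_2 = 1/2.
Take r = r_1 = 2. Let y(x) = x^r sum_{n>=0} a_n x^n with a_0 = 1.
Substitute y = x^r sum a_n x^n and match x^{r+n}. The recurrence is
  D(n) a_n - 1 a_{n-1} = 0,  where D(n) = (r+n)(r+n-1) + (-3/2)(r+n) + (1).
  a_n = 1 / D(n) * a_{n-1}.
Since the indicial polynomial factors as (r - r_1)(r - r_2), D(n) = (r_1 + n - r_1)(r_1 + n - r_2) = n(n + 3/2).
Evaluating step by step (a_0 = 1):
  n = 1: D(1) = 1(1 + 3/2) = 5/2; numerator = 1(1) = 1; a_1 = (1)/(5/2) = 2/5
  n = 2: D(2) = 2(2 + 3/2) = 7; numerator = 1(2/5) = 2/5; a_2 = (2/5)/(7) = 2/35
  n = 3: D(3) = 3(3 + 3/2) = 27/2; numerator = 1(2/35) = 2/35; a_3 = (2/35)/(27/2) = 4/945
  n = 4: D(4) = 4(4 + 3/2) = 22; numerator = 1(4/945) = 4/945; a_4 = (4/945)/(22) = 2/10395
  n = 5: D(5) = 5(5 + 3/2) = 65/2; numerator = 1(2/10395) = 2/10395; a_5 = (2/10395)/(65/2) = 4/675675

r = 2; a_0 = 1; a_1 = 2/5; a_2 = 2/35; a_3 = 4/945; a_4 = 2/10395; a_5 = 4/675675


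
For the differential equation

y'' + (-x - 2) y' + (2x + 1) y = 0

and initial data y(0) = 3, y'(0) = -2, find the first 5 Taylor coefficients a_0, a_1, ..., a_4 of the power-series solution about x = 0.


Ansatz: y(x) = sum_{n>=0} a_n x^n, so y'(x) = sum_{n>=1} n a_n x^(n-1) and y''(x) = sum_{n>=2} n(n-1) a_n x^(n-2).
Substitute into P(x) y'' + Q(x) y' + R(x) y = 0 with P(x) = 1, Q(x) = -x - 2, R(x) = 2x + 1, and match powers of x.
Initial conditions: a_0 = 3, a_1 = -2.
Setting the coefficient of each power of x to zero and solving order by order (substituting the coefficients already found):
  x^0: 2 a_2 - 2 a_1 + a_0 = 0  ->  2 a_2 = 2 a_1 - a_0 = -7  ->  a_2 = -7/2
  x^1: 6 a_3 - 4 a_2 + 2 a_0 = 0  ->  6 a_3 = 4 a_2 - 2 a_0 = -20  ->  a_3 = -10/3
  x^2: 12 a_4 - 6 a_3 - a_2 + 2 a_1 = 0  ->  12 a_4 = 6 a_3 + a_2 - 2 a_1 = -39/2  ->  a_4 = -13/8
Truncated series: y(x) = 3 - 2 x - (7/2) x^2 - (10/3) x^3 - (13/8) x^4 + O(x^5).

a_0 = 3; a_1 = -2; a_2 = -7/2; a_3 = -10/3; a_4 = -13/8


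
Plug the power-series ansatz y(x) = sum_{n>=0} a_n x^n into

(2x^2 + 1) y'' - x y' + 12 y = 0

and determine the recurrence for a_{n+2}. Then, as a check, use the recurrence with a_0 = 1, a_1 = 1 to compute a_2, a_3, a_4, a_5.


Substitute y = sum_n a_n x^n.
(1 + 2 x^2) y'' contributes (n+2)(n+1) a_{n+2} + 2 n(n-1) a_n at x^n.
-x y'(x) contributes -n a_n at x^n.
12 y(x) contributes 12 a_n at x^n.
Matching x^n: (n+2)(n+1) a_{n+2} + (2 n(n-1) - n + 12) a_n = 0.
Thus a_{n+2} = (-2 n(n-1) + n - 12) / ((n+1)(n+2)) * a_n.

Check with a_0 = 1, a_1 = 1 (apply the recurrence for n = 0, 1, 2, 3): a_0 = 1, a_1 = 1, a_2 = -6, a_3 = -11/6, a_4 = 7, a_5 = 77/40.

a_(n+2) = (-2 n(n-1) + n - 12) / ((n+1)(n+2)) * a_n; check: a_0 = 1, a_1 = 1, a_2 = -6, a_3 = -11/6, a_4 = 7, a_5 = 77/40


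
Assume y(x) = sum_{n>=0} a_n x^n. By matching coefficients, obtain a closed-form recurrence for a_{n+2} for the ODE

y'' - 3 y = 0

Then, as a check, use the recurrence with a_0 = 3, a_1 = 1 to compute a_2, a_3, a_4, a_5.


Substitute y = sum_n a_n x^n into y'' + (const) y = 0.
y''(x) = sum_{n>=0} (n+2)(n+1) a_{n+2} x^n.
The ODE becomes sum_n [(n+2)(n+1) a_{n+2} - 3 a_n] x^n = 0.
Setting each coefficient to zero gives the recurrence:
  (n+2)(n+1) a_{n+2} - 3 a_n = 0,
  a_{n+2} = 3 / ((n+1)(n+2)) a_n.

Check with a_0 = 3, a_1 = 1 (apply the recurrence for n = 0, 1, 2, 3): a_0 = 3, a_1 = 1, a_2 = 9/2, a_3 = 1/2, a_4 = 9/8, a_5 = 3/40.

a_{n+2} = 3/((n+1)(n+2)) * a_n; check: a_0 = 3, a_1 = 1, a_2 = 9/2, a_3 = 1/2, a_4 = 9/8, a_5 = 3/40


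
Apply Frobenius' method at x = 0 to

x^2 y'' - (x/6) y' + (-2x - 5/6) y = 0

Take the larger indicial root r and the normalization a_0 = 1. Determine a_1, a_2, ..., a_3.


Write in Frobenius form y'' + (p(x)/x) y' + (q(x)/x^2) y = 0:
  p(x) = -1/6,  q(x) = -2x - 5/6.
Indicial equation: r(r-1) + (-1/6) r + (-5/6) = 0 -> roots r_1 = 5/3, r_2 = -1/2.
Take r = r_1 = 5/3. Let y(x) = x^r sum_{n>=0} a_n x^n with a_0 = 1.
Substitute y = x^r sum a_n x^n and match x^{r+n}. The recurrence is
  D(n) a_n - 2 a_{n-1} = 0,  where D(n) = (r+n)(r+n-1) + (-1/6)(r+n) + (-5/6).
  a_n = 2 / D(n) * a_{n-1}.
Since the indicial polynomial factors as (r - r_1)(r - r_2), D(n) = (r_1 + n - r_1)(r_1 + n - r_2) = n(n + 13/6).
Evaluating step by step (a_0 = 1):
  n = 1: D(1) = 1(1 + 13/6) = 19/6; numerator = 2(1) = 2; a_1 = (2)/(19/6) = 12/19
  n = 2: D(2) = 2(2 + 13/6) = 25/3; numerator = 2(12/19) = 24/19; a_2 = (24/19)/(25/3) = 72/475
  n = 3: D(3) = 3(3 + 13/6) = 31/2; numerator = 2(72/475) = 144/475; a_3 = (144/475)/(31/2) = 288/14725

r = 5/3; a_0 = 1; a_1 = 12/19; a_2 = 72/475; a_3 = 288/14725


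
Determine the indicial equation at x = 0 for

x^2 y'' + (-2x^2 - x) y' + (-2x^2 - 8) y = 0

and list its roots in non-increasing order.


Divide by x^2 to reach normal form y'' + P_1(x) y' + P_2(x) y = 0 with P_1(x) = -2 - 1/x and P_2(x) = -2 - 8/x^2.
x = 0 is a singular point because the y'-coefficient -2 - 1/x has a pole at x = 0 and the y-coefficient -2 - 8/x^2 has a pole at x = 0.
It is a regular singular point because x P_1(x) = p(x) = -2x - 1 and x^2 P_2(x) = q(x) = -2x^2 - 8 are polynomials, hence analytic at x = 0.
p(0) = -1,  q(0) = -8.
Indicial equation: r(r-1) + p(0) r + q(0) = 0, i.e. r^2 + (p(0) - 1) r + q(0) = 0, i.e. r^2 - 2 r - 8 = 0.
Discriminant: (-2)^2 - 4(-8) = 36, so r = (2 ± 6)/2.
Solving: r_1 = 4, r_2 = -2.

indicial: r^2 - 2 r - 8 = 0; roots r_1 = 4, r_2 = -2


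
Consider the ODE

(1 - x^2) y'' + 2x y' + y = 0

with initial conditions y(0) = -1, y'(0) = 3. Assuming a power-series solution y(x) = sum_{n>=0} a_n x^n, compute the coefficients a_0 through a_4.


Ansatz: y(x) = sum_{n>=0} a_n x^n, so y'(x) = sum_{n>=1} n a_n x^(n-1) and y''(x) = sum_{n>=2} n(n-1) a_n x^(n-2).
Substitute into P(x) y'' + Q(x) y' + R(x) y = 0 with P(x) = 1 - x^2, Q(x) = 2x, R(x) = 1, and match powers of x.
Initial conditions: a_0 = -1, a_1 = 3.
Setting the coefficient of each power of x to zero and solving order by order (substituting the coefficients already found):
  x^0: 2 a_2 + a_0 = 0  ->  2 a_2 = -a_0 = 1  ->  a_2 = 1/2
  x^1: 6 a_3 + 3 a_1 = 0  ->  6 a_3 = -3 a_1 = -9  ->  a_3 = -3/2
  x^2: 12 a_4 + 3 a_2 = 0  ->  12 a_4 = -3 a_2 = -3/2  ->  a_4 = -1/8
Truncated series: y(x) = -1 + 3 x + (1/2) x^2 - (3/2) x^3 - (1/8) x^4 + O(x^5).

a_0 = -1; a_1 = 3; a_2 = 1/2; a_3 = -3/2; a_4 = -1/8


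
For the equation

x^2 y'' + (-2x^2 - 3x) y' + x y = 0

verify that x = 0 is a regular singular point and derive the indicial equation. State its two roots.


Divide by x^2 to reach normal form y'' + P_1(x) y' + P_2(x) y = 0 with P_1(x) = -2 - 3/x and P_2(x) = 1/x.
x = 0 is a singular point because the y'-coefficient -2 - 3/x has a pole at x = 0 and the y-coefficient 1/x has a pole at x = 0.
It is a regular singular point because x P_1(x) = p(x) = -2x - 3 and x^2 P_2(x) = q(x) = x are polynomials, hence analytic at x = 0.
p(0) = -3,  q(0) = 0.
Indicial equation: r(r-1) + p(0) r + q(0) = 0, i.e. r^2 + (p(0) - 1) r + q(0) = 0, i.e. r^2 - 4 r = 0.
Discriminant: (-4)^2 - 4(0) = 16, so r = (4 ± 4)/2.
Solving: r_1 = 4, r_2 = 0.

indicial: r^2 - 4 r = 0; roots r_1 = 4, r_2 = 0


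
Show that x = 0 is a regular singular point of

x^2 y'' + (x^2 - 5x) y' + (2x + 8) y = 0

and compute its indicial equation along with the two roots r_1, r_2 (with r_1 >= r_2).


Divide by x^2 to reach normal form y'' + P_1(x) y' + P_2(x) y = 0 with P_1(x) = 1 - 5/x and P_2(x) = 2/x + 8/x^2.
x = 0 is a singular point because the y'-coefficient 1 - 5/x has a pole at x = 0 and the y-coefficient 2/x + 8/x^2 has a pole at x = 0.
It is a regular singular point because x P_1(x) = p(x) = x - 5 and x^2 P_2(x) = q(x) = 2x + 8 are polynomials, hence analytic at x = 0.
p(0) = -5,  q(0) = 8.
Indicial equation: r(r-1) + p(0) r + q(0) = 0, i.e. r^2 + (p(0) - 1) r + q(0) = 0, i.e. r^2 - 6 r + 8 = 0.
Discriminant: (-6)^2 - 4(8) = 4, so r = (6 ± 2)/2.
Solving: r_1 = 4, r_2 = 2.

indicial: r^2 - 6 r + 8 = 0; roots r_1 = 4, r_2 = 2


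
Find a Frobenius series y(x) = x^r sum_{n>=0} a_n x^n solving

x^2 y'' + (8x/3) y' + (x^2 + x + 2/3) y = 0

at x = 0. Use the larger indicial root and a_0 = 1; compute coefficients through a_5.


Write in Frobenius form y'' + (p(x)/x) y' + (q(x)/x^2) y = 0:
  p(x) = 8/3,  q(x) = x^2 + x + 2/3.
Indicial equation: r(r-1) + (8/3) r + (2/3) = 0 -> roots r_1 = -2/3, r_2 = -1.
Take r = r_1 = -2/3. Let y(x) = x^r sum_{n>=0} a_n x^n with a_0 = 1.
Substitute y = x^r sum a_n x^n and match x^{r+n}. The recurrence is
  D(n) a_n + 1 a_{n-1} + 1 a_{n-2} = 0,  where D(n) = (r+n)(r+n-1) + (8/3)(r+n) + (2/3).
  a_n = [-1 a_{n-1} - 1 a_{n-2}] / D(n).
Since the indicial polynomial factors as (r - r_1)(r - r_2), D(n) = (r_1 + n - r_1)(r_1 + n - r_2) = n(n + 1/3).
Evaluating step by step (a_0 = 1):
  n = 1: D(1) = 1(1 + 1/3) = 4/3; numerator = -1(1) = -1; a_1 = (-1)/(4/3) = -3/4
  n = 2: D(2) = 2(2 + 1/3) = 14/3; numerator = -1(-3/4) - 1(1) = -1/4; a_2 = (-1/4)/(14/3) = -3/56
  n = 3: D(3) = 3(3 + 1/3) = 10; numerator = -1(-3/56) - 1(-3/4) = 45/56; a_3 = (45/56)/(10) = 9/112
  n = 4: D(4) = 4(4 + 1/3) = 52/3; numerator = -1(9/112) - 1(-3/56) = -3/112; a_4 = (-3/112)/(52/3) = -9/5824
  n = 5: D(5) = 5(5 + 1/3) = 80/3; numerator = -1(-9/5824) - 1(9/112) = -459/5824; a_5 = (-459/5824)/(80/3) = -1377/465920

r = -2/3; a_0 = 1; a_1 = -3/4; a_2 = -3/56; a_3 = 9/112; a_4 = -9/5824; a_5 = -1377/465920


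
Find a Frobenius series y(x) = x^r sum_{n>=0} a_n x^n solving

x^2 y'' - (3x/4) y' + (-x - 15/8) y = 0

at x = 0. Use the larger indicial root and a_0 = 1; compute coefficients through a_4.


Write in Frobenius form y'' + (p(x)/x) y' + (q(x)/x^2) y = 0:
  p(x) = -3/4,  q(x) = -x - 15/8.
Indicial equation: r(r-1) + (-3/4) r + (-15/8) = 0 -> roots r_1 = 5/2, r_2 = -3/4.
Take r = r_1 = 5/2. Let y(x) = x^r sum_{n>=0} a_n x^n with a_0 = 1.
Substitute y = x^r sum a_n x^n and match x^{r+n}. The recurrence is
  D(n) a_n - 1 a_{n-1} = 0,  where D(n) = (r+n)(r+n-1) + (-3/4)(r+n) + (-15/8).
  a_n = 1 / D(n) * a_{n-1}.
Since the indicial polynomial factors as (r - r_1)(r - r_2), D(n) = (r_1 + n - r_1)(r_1 + n - r_2) = n(n + 13/4).
Evaluating step by step (a_0 = 1):
  n = 1: D(1) = 1(1 + 13/4) = 17/4; numerator = 1(1) = 1; a_1 = (1)/(17/4) = 4/17
  n = 2: D(2) = 2(2 + 13/4) = 21/2; numerator = 1(4/17) = 4/17; a_2 = (4/17)/(21/2) = 8/357
  n = 3: D(3) = 3(3 + 13/4) = 75/4; numerator = 1(8/357) = 8/357; a_3 = (8/357)/(75/4) = 32/26775
  n = 4: D(4) = 4(4 + 13/4) = 29; numerator = 1(32/26775) = 32/26775; a_4 = (32/26775)/(29) = 32/776475

r = 5/2; a_0 = 1; a_1 = 4/17; a_2 = 8/357; a_3 = 32/26775; a_4 = 32/776475


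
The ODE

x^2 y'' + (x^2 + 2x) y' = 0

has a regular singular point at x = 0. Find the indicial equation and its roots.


Divide by x^2 to reach normal form y'' + P_1(x) y' + P_2(x) y = 0 with P_1(x) = 1 + 2/x and P_2(x) = 0.
x = 0 is a singular point because the y'-coefficient 1 + 2/x has a pole at x = 0.
It is a regular singular point because x P_1(x) = p(x) = x + 2 and x^2 P_2(x) = q(x) = 0 are polynomials, hence analytic at x = 0.
p(0) = 2,  q(0) = 0.
Indicial equation: r(r-1) + p(0) r + q(0) = 0, i.e. r^2 + (p(0) - 1) r + q(0) = 0, i.e. r^2 + 1 r = 0.
Discriminant: (1)^2 - 4(0) = 1, so r = (-1 ± 1)/2.
Solving: r_1 = 0, r_2 = -1.

indicial: r^2 + 1 r = 0; roots r_1 = 0, r_2 = -1


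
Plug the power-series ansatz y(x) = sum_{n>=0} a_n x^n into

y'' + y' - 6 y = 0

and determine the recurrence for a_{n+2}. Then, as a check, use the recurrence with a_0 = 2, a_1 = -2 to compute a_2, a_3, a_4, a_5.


Substitute y = sum_n a_n x^n.
y''(x) has coefficient (n+2)(n+1) a_{n+2} at x^n;
y'(x) has coefficient (n+1) a_{n+1} at x^n;
-6 y(x) has coefficient -6 a_n at x^n.
Matching x^n: (n+2)(n+1) a_{n+2} + (n+1) a_{n+1} - 6 a_n = 0.
Thus a_{n+2} = [-(n+1) a_{n+1} + 6 a_n] / ((n+1)(n+2)).

Check with a_0 = 2, a_1 = -2 (apply the recurrence for n = 0, 1, 2, 3): a_0 = 2, a_1 = -2, a_2 = 7, a_3 = -13/3, a_4 = 55/12, a_5 = -133/60.

a_(n+2) = [-(n+1) a_(n+1) + 6 a_n] / ((n+1)(n+2)); check: a_0 = 2, a_1 = -2, a_2 = 7, a_3 = -13/3, a_4 = 55/12, a_5 = -133/60


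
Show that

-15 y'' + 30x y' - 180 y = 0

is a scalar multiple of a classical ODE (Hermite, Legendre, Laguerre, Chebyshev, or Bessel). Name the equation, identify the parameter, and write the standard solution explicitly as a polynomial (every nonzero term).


All three coefficients share the factor -15; dividing through by -15 gives  y'' - 2x y' + 12 y = 0.
This matches the Hermite equation y'' - 2x y' + 2n y = 0 with 2n = 12, so n = 6; the polynomial solution is H_6(x).
With y = sum_k a_k x^k, matching x^k gives (k+2)(k+1) a_{k+2} = 2(k - n) a_k = 2(k - 6) a_k. The right side vanishes at k = 6, so the series with the parity of 6 terminates at degree 6.
Standard normalization: leading coefficient of H_n is 2^n, so a_6 = 2^6 = 64. Work downward with a_k = (k+1)(k+2) a_{k+2} / (2(k - n)):
  a_4 = (5)(6)(64) / (2(4 - 6)) = 1920/(-4) = -480
  a_2 = (3)(4)(-480) / (2(2 - 6)) = -5760/(-8) = 720
  a_0 = (1)(2)(720) / (2(0 - 6)) = 1440/(-12) = -120
Hence H_6(x) = 64 x^6 - 480 x^4 + 720 x^2 - 120.

H_6(x); series = 64 x^6 - 480 x^4 + 720 x^2 - 120
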